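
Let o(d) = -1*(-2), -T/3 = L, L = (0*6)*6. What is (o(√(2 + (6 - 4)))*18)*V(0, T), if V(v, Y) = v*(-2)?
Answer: 0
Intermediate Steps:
L = 0 (L = 0*6 = 0)
T = 0 (T = -3*0 = 0)
V(v, Y) = -2*v
o(d) = 2
(o(√(2 + (6 - 4)))*18)*V(0, T) = (2*18)*(-2*0) = 36*0 = 0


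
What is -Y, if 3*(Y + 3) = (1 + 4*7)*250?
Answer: -7241/3 ≈ -2413.7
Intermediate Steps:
Y = 7241/3 (Y = -3 + ((1 + 4*7)*250)/3 = -3 + ((1 + 28)*250)/3 = -3 + (29*250)/3 = -3 + (⅓)*7250 = -3 + 7250/3 = 7241/3 ≈ 2413.7)
-Y = -1*7241/3 = -7241/3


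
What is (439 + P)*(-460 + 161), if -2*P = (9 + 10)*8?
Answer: -108537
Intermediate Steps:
P = -76 (P = -(9 + 10)*8/2 = -19*8/2 = -1/2*152 = -76)
(439 + P)*(-460 + 161) = (439 - 76)*(-460 + 161) = 363*(-299) = -108537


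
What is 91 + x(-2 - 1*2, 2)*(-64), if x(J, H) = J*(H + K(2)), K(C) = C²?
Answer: 1627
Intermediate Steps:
x(J, H) = J*(4 + H) (x(J, H) = J*(H + 2²) = J*(H + 4) = J*(4 + H))
91 + x(-2 - 1*2, 2)*(-64) = 91 + ((-2 - 1*2)*(4 + 2))*(-64) = 91 + ((-2 - 2)*6)*(-64) = 91 - 4*6*(-64) = 91 - 24*(-64) = 91 + 1536 = 1627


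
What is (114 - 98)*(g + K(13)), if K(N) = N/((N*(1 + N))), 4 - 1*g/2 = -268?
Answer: 60936/7 ≈ 8705.1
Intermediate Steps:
g = 544 (g = 8 - 2*(-268) = 8 + 536 = 544)
K(N) = 1/(1 + N) (K(N) = N*(1/(N*(1 + N))) = 1/(1 + N))
(114 - 98)*(g + K(13)) = (114 - 98)*(544 + 1/(1 + 13)) = 16*(544 + 1/14) = 16*(7617/14) = 60936/7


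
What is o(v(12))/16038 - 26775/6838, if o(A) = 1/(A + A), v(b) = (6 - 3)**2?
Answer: -3864753631/987010596 ≈ -3.9156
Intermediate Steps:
v(b) = 9 (v(b) = 3**2 = 9)
o(A) = 1/(2*A)
o(v(12))/16038 - 26775/6838 = ((1/2)/9)/16038 - 26775/6838 = ((1/2)*(1/9))*(1/16038) - 26775*1/6838 = (1/18)*(1/16038) - 26775/6838 = 1/288684 - 26775/6838 = -3864753631/987010596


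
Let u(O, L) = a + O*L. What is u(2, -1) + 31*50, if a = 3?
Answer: 1551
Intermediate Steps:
u(O, L) = 3 + L*O (u(O, L) = 3 + O*L = 3 + L*O)
u(2, -1) + 31*50 = (3 - 1*2) + 31*50 = (3 - 2) + 1550 = 1 + 1550 = 1551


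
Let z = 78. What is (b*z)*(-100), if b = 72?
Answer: -561600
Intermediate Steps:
(b*z)*(-100) = (72*78)*(-100) = 5616*(-100) = -561600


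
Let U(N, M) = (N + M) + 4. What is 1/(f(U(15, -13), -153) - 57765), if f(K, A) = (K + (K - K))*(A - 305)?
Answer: -1/60513 ≈ -1.6525e-5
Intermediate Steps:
U(N, M) = 4 + M + N (U(N, M) = (M + N) + 4 = 4 + M + N)
f(K, A) = K*(-305 + A) (f(K, A) = (K + 0)*(-305 + A) = K*(-305 + A))
1/(f(U(15, -13), -153) - 57765) = 1/((4 - 13 + 15)*(-305 - 153) - 57765) = 1/(6*(-458) - 57765) = 1/(-2748 - 57765) = 1/(-60513) = -1/60513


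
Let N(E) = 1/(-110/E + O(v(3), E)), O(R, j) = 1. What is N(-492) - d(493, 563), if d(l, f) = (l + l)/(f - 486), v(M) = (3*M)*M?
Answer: -39692/3311 ≈ -11.988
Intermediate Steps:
v(M) = 3*M²
N(E) = 1/(1 - 110/E) (N(E) = 1/(-110/E + 1) = 1/(1 - 110/E))
d(l, f) = 2*l/(-486 + f) (d(l, f) = (2*l)/(-486 + f) = 2*l/(-486 + f))
N(-492) - d(493, 563) = -492/(-110 - 492) - 2*493/(-486 + 563) = -492/(-602) - 2*493/77 = -492*(-1/602) - 2*493/77 = 246/301 - 1*986/77 = 246/301 - 986/77 = -39692/3311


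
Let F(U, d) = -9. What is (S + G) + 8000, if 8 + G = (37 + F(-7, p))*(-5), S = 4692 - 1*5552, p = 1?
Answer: 6992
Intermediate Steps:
S = -860 (S = 4692 - 5552 = -860)
G = -148 (G = -8 + (37 - 9)*(-5) = -8 + 28*(-5) = -8 - 140 = -148)
(S + G) + 8000 = (-860 - 148) + 8000 = -1008 + 8000 = 6992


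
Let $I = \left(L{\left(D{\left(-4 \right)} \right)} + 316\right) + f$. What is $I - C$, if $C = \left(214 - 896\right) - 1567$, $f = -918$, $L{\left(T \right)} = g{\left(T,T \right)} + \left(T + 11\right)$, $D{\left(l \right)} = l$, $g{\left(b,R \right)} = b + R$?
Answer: $1646$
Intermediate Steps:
$g{\left(b,R \right)} = R + b$
$L{\left(T \right)} = 11 + 3 T$ ($L{\left(T \right)} = \left(T + T\right) + \left(T + 11\right) = 2 T + \left(11 + T\right) = 11 + 3 T$)
$I = -603$ ($I = \left(\left(11 + 3 \left(-4\right)\right) + 316\right) - 918 = \left(\left(11 - 12\right) + 316\right) - 918 = \left(-1 + 316\right) - 918 = 315 - 918 = -603$)
$C = -2249$ ($C = -682 - 1567 = -2249$)
$I - C = -603 - -2249 = -603 + 2249 = 1646$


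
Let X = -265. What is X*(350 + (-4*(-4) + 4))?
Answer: -98050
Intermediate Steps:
X*(350 + (-4*(-4) + 4)) = -265*(350 + (-4*(-4) + 4)) = -265*(350 + (16 + 4)) = -265*(350 + 20) = -265*370 = -98050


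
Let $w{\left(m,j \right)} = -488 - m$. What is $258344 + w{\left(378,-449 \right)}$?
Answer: $257478$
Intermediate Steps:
$258344 + w{\left(378,-449 \right)} = 258344 - 866 = 257478$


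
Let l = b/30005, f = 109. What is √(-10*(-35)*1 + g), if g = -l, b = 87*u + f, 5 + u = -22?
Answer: 3*√1400765422/6001 ≈ 18.710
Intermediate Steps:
u = -27 (u = -5 - 22 = -27)
b = -2240 (b = 87*(-27) + 109 = -2349 + 109 = -2240)
l = -448/6001 (l = -2240/30005 = -2240*1/30005 = -448/6001 ≈ -0.074654)
g = 448/6001 (g = -1*(-448/6001) = 448/6001 ≈ 0.074654)
√(-10*(-35)*1 + g) = √(-10*(-35)*1 + 448/6001) = √(350*1 + 448/6001) = √(350 + 448/6001) = √(2100798/6001) = 3*√1400765422/6001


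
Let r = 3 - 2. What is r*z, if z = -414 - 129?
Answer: -543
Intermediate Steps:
r = 1
z = -543
r*z = 1*(-543) = -543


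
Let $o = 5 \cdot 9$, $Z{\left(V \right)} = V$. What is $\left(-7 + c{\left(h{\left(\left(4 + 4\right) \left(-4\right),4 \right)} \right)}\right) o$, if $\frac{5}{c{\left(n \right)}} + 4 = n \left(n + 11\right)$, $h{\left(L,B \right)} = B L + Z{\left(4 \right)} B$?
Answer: $- \frac{3561795}{11308} \approx -314.98$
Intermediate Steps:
$h{\left(L,B \right)} = 4 B + B L$ ($h{\left(L,B \right)} = B L + 4 B = 4 B + B L$)
$c{\left(n \right)} = \frac{5}{-4 + n \left(11 + n\right)}$ ($c{\left(n \right)} = \frac{5}{-4 + n \left(n + 11\right)} = \frac{5}{-4 + n \left(11 + n\right)}$)
$o = 45$
$\left(-7 + c{\left(h{\left(\left(4 + 4\right) \left(-4\right),4 \right)} \right)}\right) o = \left(-7 + \frac{5}{-4 + \left(4 \left(4 + \left(4 + 4\right) \left(-4\right)\right)\right)^{2} + 11 \cdot 4 \left(4 + \left(4 + 4\right) \left(-4\right)\right)}\right) 45 = \left(-7 + \frac{5}{-4 + \left(4 \left(4 + 8 \left(-4\right)\right)\right)^{2} + 11 \cdot 4 \left(4 + 8 \left(-4\right)\right)}\right) 45 = \left(-7 + \frac{5}{-4 + \left(4 \left(4 - 32\right)\right)^{2} + 11 \cdot 4 \left(4 - 32\right)}\right) 45 = \left(-7 + \frac{5}{-4 + \left(4 \left(-28\right)\right)^{2} + 11 \cdot 4 \left(-28\right)}\right) 45 = \left(-7 + \frac{5}{-4 + \left(-112\right)^{2} + 11 \left(-112\right)}\right) 45 = \left(-7 + \frac{5}{-4 + 12544 - 1232}\right) 45 = \left(-7 + \frac{5}{11308}\right) 45 = \left(- \frac{79151}{11308}\right) 45 = - \frac{3561795}{11308}$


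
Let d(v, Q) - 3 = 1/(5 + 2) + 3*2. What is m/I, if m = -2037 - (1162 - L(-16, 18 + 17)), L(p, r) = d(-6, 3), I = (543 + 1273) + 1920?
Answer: -22329/26152 ≈ -0.85382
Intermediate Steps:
I = 3736 (I = 1816 + 1920 = 3736)
d(v, Q) = 64/7 (d(v, Q) = 3 + (1/(5 + 2) + 3*2) = 3 + (1/7 + 6) = 3 + 43/7 = 64/7)
L(p, r) = 64/7
m = -22329/7 (m = -2037 - (1162 - 1*64/7) = -2037 - (1162 - 64/7) = -2037 - 1*8070/7 = -2037 - 8070/7 = -22329/7 ≈ -3189.9)
m/I = -22329/7/3736 = -22329/7*1/3736 = -22329/26152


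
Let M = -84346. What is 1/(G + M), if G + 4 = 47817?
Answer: -1/36533 ≈ -2.7373e-5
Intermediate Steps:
G = 47813 (G = -4 + 47817 = 47813)
1/(G + M) = 1/(47813 - 84346) = 1/(-36533) = -1/36533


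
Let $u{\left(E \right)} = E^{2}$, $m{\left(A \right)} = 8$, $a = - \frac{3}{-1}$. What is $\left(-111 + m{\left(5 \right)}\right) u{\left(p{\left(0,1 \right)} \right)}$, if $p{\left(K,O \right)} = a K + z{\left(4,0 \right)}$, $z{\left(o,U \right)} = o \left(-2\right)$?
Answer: $-6592$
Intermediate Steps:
$z{\left(o,U \right)} = - 2 o$
$a = 3$ ($a = \left(-3\right) \left(-1\right) = 3$)
$p{\left(K,O \right)} = -8 + 3 K$ ($p{\left(K,O \right)} = 3 K - 8 = -8 + 3 K$)
$\left(-111 + m{\left(5 \right)}\right) u{\left(p{\left(0,1 \right)} \right)} = \left(-111 + 8\right) \left(-8 + 3 \cdot 0\right)^{2} = - 103 \left(-8 + 0\right)^{2} = - 103 \left(-8\right)^{2} = \left(-103\right) 64 = -6592$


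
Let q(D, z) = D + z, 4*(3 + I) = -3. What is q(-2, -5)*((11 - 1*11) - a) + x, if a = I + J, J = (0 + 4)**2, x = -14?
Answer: 287/4 ≈ 71.750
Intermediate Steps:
I = -15/4 (I = -3 + (1/4)*(-3) = -3 - 3/4 = -15/4 ≈ -3.7500)
J = 16 (J = 4**2 = 16)
a = 49/4 (a = -15/4 + 16 = 49/4 ≈ 12.250)
q(-2, -5)*((11 - 1*11) - a) + x = (-2 - 5)*((11 - 1*11) - 1*49/4) - 14 = -7*((11 - 11) - 49/4) - 14 = -7*(0 - 49/4) - 14 = -7*(-49/4) - 14 = 343/4 - 14 = 287/4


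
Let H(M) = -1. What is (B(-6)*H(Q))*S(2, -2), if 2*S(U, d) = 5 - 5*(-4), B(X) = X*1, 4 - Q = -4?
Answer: 75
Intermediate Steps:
Q = 8 (Q = 4 - 1*(-4) = 4 + 4 = 8)
B(X) = X
S(U, d) = 25/2 (S(U, d) = (5 - 5*(-4))/2 = (5 + 20)/2 = (½)*25 = 25/2)
(B(-6)*H(Q))*S(2, -2) = -6*(-1)*(25/2) = 6*(25/2) = 75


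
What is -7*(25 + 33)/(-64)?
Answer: 203/32 ≈ 6.3438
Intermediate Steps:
-7*(25 + 33)/(-64) = -406*(-1)/64 = -7*(-29/32) = 203/32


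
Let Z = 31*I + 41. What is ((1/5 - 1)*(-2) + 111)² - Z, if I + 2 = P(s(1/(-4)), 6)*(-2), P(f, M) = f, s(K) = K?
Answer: 634213/50 ≈ 12684.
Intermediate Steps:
I = -3/2 (I = -2 - 2/(-4) = -2 - ¼*(-2) = -2 + ½ = -3/2 ≈ -1.5000)
Z = -11/2 (Z = 31*(-3/2) + 41 = -93/2 + 41 = -11/2 ≈ -5.5000)
((1/5 - 1)*(-2) + 111)² - Z = ((1/5 - 1)*(-2) + 111)² - 1*(-11/2) = ((⅕ - 1)*(-2) + 111)² + 11/2 = (-⅘*(-2) + 111)² + 11/2 = (8/5 + 111)² + 11/2 = (563/5)² + 11/2 = 316969/25 + 11/2 = 634213/50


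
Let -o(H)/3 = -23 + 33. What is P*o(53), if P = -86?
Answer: 2580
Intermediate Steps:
o(H) = -30 (o(H) = -3*(-23 + 33) = -3*10 = -30)
P*o(53) = -86*(-30) = 2580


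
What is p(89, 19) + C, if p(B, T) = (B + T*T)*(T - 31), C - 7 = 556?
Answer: -4837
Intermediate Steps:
C = 563 (C = 7 + 556 = 563)
p(B, T) = (-31 + T)*(B + T²) (p(B, T) = (B + T²)*(-31 + T) = (-31 + T)*(B + T²))
p(89, 19) + C = (19³ - 31*89 - 31*19² + 89*19) + 563 = (6859 - 2759 - 31*361 + 1691) + 563 = (6859 - 2759 - 11191 + 1691) + 563 = -5400 + 563 = -4837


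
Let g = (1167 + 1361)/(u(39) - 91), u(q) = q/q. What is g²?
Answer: 1597696/2025 ≈ 788.99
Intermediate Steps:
u(q) = 1
g = -1264/45 (g = (1167 + 1361)/(1 - 91) = 2528/(-90) = 2528*(-1/90) = -1264/45 ≈ -28.089)
g² = (-1264/45)² = 1597696/2025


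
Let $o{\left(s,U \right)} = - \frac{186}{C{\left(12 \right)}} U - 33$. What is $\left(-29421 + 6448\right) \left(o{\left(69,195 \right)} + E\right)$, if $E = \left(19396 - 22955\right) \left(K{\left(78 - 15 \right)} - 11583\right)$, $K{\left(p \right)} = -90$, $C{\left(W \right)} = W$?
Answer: $- \frac{1908649746819}{2} \approx -9.5432 \cdot 10^{11}$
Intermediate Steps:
$o{\left(s,U \right)} = -33 - \frac{31 U}{2}$ ($o{\left(s,U \right)} = - \frac{186}{12} U - 33 = \left(-186\right) \frac{1}{12} U - 33 = - \frac{31 U}{2} - 33 = -33 - \frac{31 U}{2}$)
$E = 41544207$ ($E = \left(19396 - 22955\right) \left(-90 - 11583\right) = \left(-3559\right) \left(-11673\right) = 41544207$)
$\left(-29421 + 6448\right) \left(o{\left(69,195 \right)} + E\right) = \left(-29421 + 6448\right) \left(\left(-33 - \frac{6045}{2}\right) + 41544207\right) = - 22973 \left(\left(-33 - \frac{6045}{2}\right) + 41544207\right) = - 22973 \left(- \frac{6111}{2} + 41544207\right) = \left(-22973\right) \frac{83082303}{2} = - \frac{1908649746819}{2}$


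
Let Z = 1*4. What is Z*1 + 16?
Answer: 20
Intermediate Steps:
Z = 4
Z*1 + 16 = 4*1 + 16 = 4 + 16 = 20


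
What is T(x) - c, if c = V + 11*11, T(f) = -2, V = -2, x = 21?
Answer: -121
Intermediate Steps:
c = 119 (c = -2 + 11*11 = -2 + 121 = 119)
T(x) - c = -2 - 1*119 = -2 - 119 = -121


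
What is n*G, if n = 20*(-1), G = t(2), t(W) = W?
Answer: -40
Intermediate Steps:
G = 2
n = -20
n*G = -20*2 = -40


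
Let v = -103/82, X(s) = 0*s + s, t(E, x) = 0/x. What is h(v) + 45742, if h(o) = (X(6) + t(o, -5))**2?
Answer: 45778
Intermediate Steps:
t(E, x) = 0
X(s) = s (X(s) = 0 + s = s)
v = -103/82 (v = -103*1/82 = -103/82 ≈ -1.2561)
h(o) = 36 (h(o) = (6 + 0)**2 = 6**2 = 36)
h(v) + 45742 = 36 + 45742 = 45778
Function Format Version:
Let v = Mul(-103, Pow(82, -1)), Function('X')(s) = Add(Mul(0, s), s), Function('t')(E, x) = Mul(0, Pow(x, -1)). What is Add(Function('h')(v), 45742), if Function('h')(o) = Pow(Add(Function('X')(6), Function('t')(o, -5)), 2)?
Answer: 45778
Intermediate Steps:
Function('t')(E, x) = 0
Function('X')(s) = s (Function('X')(s) = Add(0, s) = s)
v = Rational(-103, 82) (v = Mul(-103, Rational(1, 82)) = Rational(-103, 82) ≈ -1.2561)
Function('h')(o) = 36 (Function('h')(o) = Pow(Add(6, 0), 2) = Pow(6, 2) = 36)
Add(Function('h')(v), 45742) = Add(36, 45742) = 45778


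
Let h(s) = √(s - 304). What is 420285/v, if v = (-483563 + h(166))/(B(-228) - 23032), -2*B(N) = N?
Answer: 665389017839670/33404739301 + 1376013090*I*√138/33404739301 ≈ 19919.0 + 0.4839*I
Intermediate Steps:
h(s) = √(-304 + s)
B(N) = -N/2
v = 483563/22918 - I*√138/22918 (v = (-483563 + √(-304 + 166))/(-½*(-228) - 23032) = (-483563 + √(-138))/(114 - 23032) = (-483563 + I*√138)/(-22918) = (-483563 + I*√138)*(-1/22918) = 483563/22918 - I*√138/22918 ≈ 21.1 - 0.00051258*I)
420285/v = 420285/(483563/22918 - I*√138/22918)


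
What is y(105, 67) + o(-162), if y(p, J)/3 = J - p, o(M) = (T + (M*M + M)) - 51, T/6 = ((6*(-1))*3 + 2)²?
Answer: 27453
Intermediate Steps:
T = 1536 (T = 6*((6*(-1))*3 + 2)² = 6*(-6*3 + 2)² = 6*(-18 + 2)² = 6*(-16)² = 6*256 = 1536)
o(M) = 1485 + M + M² (o(M) = (1536 + (M*M + M)) - 51 = (1536 + (M² + M)) - 51 = (1536 + (M + M²)) - 51 = (1536 + M + M²) - 51 = 1485 + M + M²)
y(p, J) = -3*p + 3*J (y(p, J) = 3*(J - p) = -3*p + 3*J)
y(105, 67) + o(-162) = (-3*105 + 3*67) + (1485 - 162 + (-162)²) = (-315 + 201) + (1485 - 162 + 26244) = -114 + 27567 = 27453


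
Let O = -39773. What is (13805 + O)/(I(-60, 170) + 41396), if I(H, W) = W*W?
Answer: -1082/2929 ≈ -0.36941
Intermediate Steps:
I(H, W) = W²
(13805 + O)/(I(-60, 170) + 41396) = (13805 - 39773)/(170² + 41396) = -25968/(28900 + 41396) = -25968/70296 = -25968*1/70296 = -1082/2929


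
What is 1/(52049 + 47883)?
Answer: 1/99932 ≈ 1.0007e-5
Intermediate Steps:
1/(52049 + 47883) = 1/99932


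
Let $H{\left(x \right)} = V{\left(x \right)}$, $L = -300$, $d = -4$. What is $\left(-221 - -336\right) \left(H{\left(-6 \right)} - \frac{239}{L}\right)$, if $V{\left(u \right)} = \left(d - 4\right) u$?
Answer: $\frac{336697}{60} \approx 5611.6$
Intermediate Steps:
$V{\left(u \right)} = - 8 u$ ($V{\left(u \right)} = \left(-4 - 4\right) u = - 8 u$)
$H{\left(x \right)} = - 8 x$
$\left(-221 - -336\right) \left(H{\left(-6 \right)} - \frac{239}{L}\right) = \left(-221 - -336\right) \left(\left(-8\right) \left(-6\right) - \frac{239}{-300}\right) = \left(-221 + 336\right) \left(48 - - \frac{239}{300}\right) = 115 \left(48 + \frac{239}{300}\right) = 115 \cdot \frac{14639}{300} = \frac{336697}{60}$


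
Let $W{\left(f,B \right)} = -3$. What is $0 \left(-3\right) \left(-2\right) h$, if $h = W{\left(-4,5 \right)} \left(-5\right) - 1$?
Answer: $0$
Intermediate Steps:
$h = 14$ ($h = \left(-3\right) \left(-5\right) - 1 = 15 - 1 = 14$)
$0 \left(-3\right) \left(-2\right) h = 0 \left(-3\right) \left(-2\right) 14 = 0 \left(-2\right) 14 = 0 \cdot 14 = 0$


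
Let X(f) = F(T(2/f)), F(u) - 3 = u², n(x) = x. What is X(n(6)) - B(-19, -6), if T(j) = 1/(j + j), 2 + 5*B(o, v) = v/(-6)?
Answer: 109/20 ≈ 5.4500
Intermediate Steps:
B(o, v) = -⅖ - v/30 (B(o, v) = -⅖ + (v/(-6))/5 = -⅖ + (v*(-⅙))/5 = -⅖ + (-v/6)/5 = -⅖ - v/30)
T(j) = 1/(2*j)
F(u) = 3 + u²
X(f) = 3 + f²/16 (X(f) = 3 + (1/(2*((2/f))))² = 3 + ((f/2)/2)² = 3 + (f/4)² = 3 + f²/16)
X(n(6)) - B(-19, -6) = (3 + (1/16)*6²) - (-⅖ - 1/30*(-6)) = (3 + (1/16)*36) - (-⅖ + ⅕) = (3 + 9/4) - 1*(-⅕) = 21/4 + ⅕ = 109/20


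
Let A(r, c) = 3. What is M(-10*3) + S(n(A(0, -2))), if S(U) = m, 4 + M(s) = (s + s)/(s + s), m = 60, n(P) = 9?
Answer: 57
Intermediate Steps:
M(s) = -3 (M(s) = -4 + (s + s)/(s + s) = -4 + (2*s)/((2*s)) = -4 + (2*s)*(1/(2*s)) = -4 + 1 = -3)
S(U) = 60
M(-10*3) + S(n(A(0, -2))) = -3 + 60 = 57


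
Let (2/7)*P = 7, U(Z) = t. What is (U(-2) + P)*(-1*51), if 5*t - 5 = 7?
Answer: -13719/10 ≈ -1371.9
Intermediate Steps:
t = 12/5 (t = 1 + (⅕)*7 = 1 + 7/5 = 12/5 ≈ 2.4000)
U(Z) = 12/5
P = 49/2 (P = (7/2)*7 = 49/2 ≈ 24.500)
(U(-2) + P)*(-1*51) = (12/5 + 49/2)*(-1*51) = (269/10)*(-51) = -13719/10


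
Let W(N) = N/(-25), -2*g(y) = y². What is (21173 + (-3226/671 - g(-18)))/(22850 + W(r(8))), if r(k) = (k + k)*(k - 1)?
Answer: 357813975/383233598 ≈ 0.93367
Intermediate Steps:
r(k) = 2*k*(-1 + k) (r(k) = (2*k)*(-1 + k) = 2*k*(-1 + k))
g(y) = -y²/2
W(N) = -N/25 (W(N) = N*(-1/25) = -N/25)
(21173 + (-3226/671 - g(-18)))/(22850 + W(r(8))) = (21173 + (-3226/671 - (-1)*(-18)²/2))/(22850 - 2*8*(-1 + 8)/25) = (21173 + (-3226*1/671 - (-1)*324/2))/(22850 - 2*8*7/25) = (21173 + (-3226/671 - 1*(-162)))/(22850 - 1/25*112) = (21173 + (-3226/671 + 162))/(22850 - 112/25) = (21173 + 105476/671)/(571138/25) = (14312559/671)*(25/571138) = 357813975/383233598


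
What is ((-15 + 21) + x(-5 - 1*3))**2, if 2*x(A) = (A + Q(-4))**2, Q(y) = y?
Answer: 6084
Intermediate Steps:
x(A) = (-4 + A)**2/2 (x(A) = (A - 4)**2/2 = (-4 + A)**2/2)
((-15 + 21) + x(-5 - 1*3))**2 = ((-15 + 21) + (-4 + (-5 - 1*3))**2/2)**2 = (6 + (-4 + (-5 - 3))**2/2)**2 = (6 + (-4 - 8)**2/2)**2 = (6 + (1/2)*(-12)**2)**2 = (6 + (1/2)*144)**2 = (6 + 72)**2 = 78**2 = 6084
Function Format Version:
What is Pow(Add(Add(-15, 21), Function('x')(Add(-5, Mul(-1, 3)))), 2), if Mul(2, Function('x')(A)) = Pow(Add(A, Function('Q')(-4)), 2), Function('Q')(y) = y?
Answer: 6084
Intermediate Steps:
Function('x')(A) = Mul(Rational(1, 2), Pow(Add(-4, A), 2)) (Function('x')(A) = Mul(Rational(1, 2), Pow(Add(A, -4), 2)) = Mul(Rational(1, 2), Pow(Add(-4, A), 2)))
Pow(Add(Add(-15, 21), Function('x')(Add(-5, Mul(-1, 3)))), 2) = Pow(Add(Add(-15, 21), Mul(Rational(1, 2), Pow(Add(-4, Add(-5, Mul(-1, 3))), 2))), 2) = Pow(Add(6, Mul(Rational(1, 2), Pow(Add(-4, Add(-5, -3)), 2))), 2) = Pow(Add(6, Mul(Rational(1, 2), Pow(Add(-4, -8), 2))), 2) = Pow(Add(6, Mul(Rational(1, 2), Pow(-12, 2))), 2) = Pow(Add(6, Mul(Rational(1, 2), 144)), 2) = Pow(Add(6, 72), 2) = Pow(78, 2) = 6084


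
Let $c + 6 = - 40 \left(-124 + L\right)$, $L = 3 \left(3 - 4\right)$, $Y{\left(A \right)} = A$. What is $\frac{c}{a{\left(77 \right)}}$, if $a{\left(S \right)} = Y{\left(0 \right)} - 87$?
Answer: $- \frac{5074}{87} \approx -58.322$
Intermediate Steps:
$L = -3$ ($L = 3 \left(-1\right) = -3$)
$a{\left(S \right)} = -87$ ($a{\left(S \right)} = 0 - 87 = -87$)
$c = 5074$ ($c = -6 - 40 \left(-124 - 3\right) = -6 - -5080 = -6 + 5080 = 5074$)
$\frac{c}{a{\left(77 \right)}} = \frac{5074}{-87} = 5074 \left(- \frac{1}{87}\right) = - \frac{5074}{87}$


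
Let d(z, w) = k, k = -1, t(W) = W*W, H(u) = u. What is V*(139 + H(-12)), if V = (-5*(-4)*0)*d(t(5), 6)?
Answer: 0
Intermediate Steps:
t(W) = W²
d(z, w) = -1
V = 0 (V = (-5*(-4)*0)*(-1) = (20*0)*(-1) = 0*(-1) = 0)
V*(139 + H(-12)) = 0*(139 - 12) = 0*127 = 0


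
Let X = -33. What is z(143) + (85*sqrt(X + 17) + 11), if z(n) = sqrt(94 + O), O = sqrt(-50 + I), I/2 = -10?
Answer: 11 + sqrt(94 + I*sqrt(70)) + 340*I ≈ 20.705 + 340.43*I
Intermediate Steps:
I = -20 (I = 2*(-10) = -20)
O = I*sqrt(70) (O = sqrt(-50 - 20) = sqrt(-70) = I*sqrt(70) ≈ 8.3666*I)
z(n) = sqrt(94 + I*sqrt(70))
z(143) + (85*sqrt(X + 17) + 11) = sqrt(94 + I*sqrt(70)) + (85*sqrt(-33 + 17) + 11) = sqrt(94 + I*sqrt(70)) + (85*sqrt(-16) + 11) = sqrt(94 + I*sqrt(70)) + (85*(4*I) + 11) = sqrt(94 + I*sqrt(70)) + (340*I + 11) = sqrt(94 + I*sqrt(70)) + (11 + 340*I) = 11 + sqrt(94 + I*sqrt(70)) + 340*I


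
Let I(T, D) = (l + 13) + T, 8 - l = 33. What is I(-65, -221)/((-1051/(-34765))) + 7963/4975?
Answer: -13309233262/5228725 ≈ -2545.4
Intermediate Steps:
l = -25 (l = 8 - 1*33 = 8 - 33 = -25)
I(T, D) = -12 + T (I(T, D) = (-25 + 13) + T = -12 + T)
I(-65, -221)/((-1051/(-34765))) + 7963/4975 = (-12 - 65)/((-1051/(-34765))) + 7963/4975 = -77/((-1051*(-1/34765))) + 7963*(1/4975) = -77/1051/34765 + 7963/4975 = -77*34765/1051 + 7963/4975 = -2676905/1051 + 7963/4975 = -13309233262/5228725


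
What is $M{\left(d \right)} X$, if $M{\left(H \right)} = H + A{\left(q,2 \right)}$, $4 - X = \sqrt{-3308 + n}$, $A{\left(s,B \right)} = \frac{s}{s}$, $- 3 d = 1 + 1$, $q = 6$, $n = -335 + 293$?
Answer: $\frac{4}{3} - \frac{5 i \sqrt{134}}{3} \approx 1.3333 - 19.293 i$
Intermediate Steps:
$n = -42$
$d = - \frac{2}{3}$ ($d = - \frac{1 + 1}{3} = \left(- \frac{1}{3}\right) 2 = - \frac{2}{3} \approx -0.66667$)
$A{\left(s,B \right)} = 1$
$X = 4 - 5 i \sqrt{134}$ ($X = 4 - \sqrt{-3308 - 42} = 4 - \sqrt{-3350} = 4 - 5 i \sqrt{134} \approx 4.0 - 57.879 i$)
$M{\left(H \right)} = 1 + H$ ($M{\left(H \right)} = H + 1 = 1 + H$)
$M{\left(d \right)} X = \left(1 - \frac{2}{3}\right) \left(4 - 5 i \sqrt{134}\right) = \frac{4 - 5 i \sqrt{134}}{3} = \frac{4}{3} - \frac{5 i \sqrt{134}}{3}$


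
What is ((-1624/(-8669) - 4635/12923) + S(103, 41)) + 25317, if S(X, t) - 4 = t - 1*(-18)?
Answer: 2843289186197/112029487 ≈ 25380.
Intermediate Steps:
S(X, t) = 22 + t (S(X, t) = 4 + (t - 1*(-18)) = 4 + (t + 18) = 4 + (18 + t) = 22 + t)
((-1624/(-8669) - 4635/12923) + S(103, 41)) + 25317 = ((-1624/(-8669) - 4635/12923) + (22 + 41)) + 25317 = ((-1624*(-1/8669) - 4635*1/12923) + 63) + 25317 = ((1624/8669 - 4635/12923) + 63) + 25317 = (-19193863/112029487 + 63) + 25317 = 7038663818/112029487 + 25317 = 2843289186197/112029487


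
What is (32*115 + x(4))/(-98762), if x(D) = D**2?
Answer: -1848/49381 ≈ -0.037423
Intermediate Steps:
(32*115 + x(4))/(-98762) = (32*115 + 4**2)/(-98762) = (3680 + 16)*(-1/98762) = 3696*(-1/98762) = -1848/49381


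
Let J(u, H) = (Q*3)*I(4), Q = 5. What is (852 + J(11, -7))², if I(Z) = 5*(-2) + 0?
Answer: 492804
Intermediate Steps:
I(Z) = -10 (I(Z) = -10 + 0 = -10)
J(u, H) = -150 (J(u, H) = (5*3)*(-10) = 15*(-10) = -150)
(852 + J(11, -7))² = (852 - 150)² = 702² = 492804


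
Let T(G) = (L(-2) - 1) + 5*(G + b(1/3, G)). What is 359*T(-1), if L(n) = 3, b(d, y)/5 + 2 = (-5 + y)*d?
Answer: -36977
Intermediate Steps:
b(d, y) = -10 + 5*d*(-5 + y) (b(d, y) = -10 + 5*((-5 + y)*d) = -10 + 5*(d*(-5 + y)) = -10 + 5*d*(-5 + y))
T(G) = -269/3 + 40*G/3 (T(G) = (3 - 1) + 5*(G + (-10 - 25/3 + 5*G/3)) = 2 + 5*(G + (-10 - 25*⅓ + 5*(⅓)*G)) = 2 + 5*(G + (-10 - 25/3 + 5*G/3)) = 2 + 5*(G + (-55/3 + 5*G/3)) = 2 + 5*(-55/3 + 8*G/3) = 2 + (-275/3 + 40*G/3) = -269/3 + 40*G/3)
359*T(-1) = 359*(-269/3 + (40/3)*(-1)) = 359*(-269/3 - 40/3) = 359*(-103) = -36977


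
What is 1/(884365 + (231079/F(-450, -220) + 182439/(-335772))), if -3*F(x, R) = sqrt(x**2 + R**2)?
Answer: 2859644993480674100/2528962197287501719873323 + 89343284623960*sqrt(2509)/2528962197287501719873323 ≈ 1.1325e-6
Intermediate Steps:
F(x, R) = -sqrt(R**2 + x**2)/3 (F(x, R) = -sqrt(x**2 + R**2)/3 = -sqrt(R**2 + x**2)/3)
1/(884365 + (231079/F(-450, -220) + 182439/(-335772))) = 1/(884365 + (231079/((-sqrt((-220)**2 + (-450)**2)/3)) + 182439/(-335772))) = 1/(884365 + (231079/((-sqrt(48400 + 202500)/3)) + 182439*(-1/335772))) = 1/(884365 + (231079/((-10*sqrt(2509)/3)) - 6757/12436)) = 1/(884365 + (231079*(-3*sqrt(2509)/25090) - 6757/12436)) = 1/(884365 + (-693237*sqrt(2509)/25090 - 6757/12436)) = 1/(884365 + (-6757/12436 - 693237*sqrt(2509)/25090)) = 1/(10997956383/12436 - 693237*sqrt(2509)/25090)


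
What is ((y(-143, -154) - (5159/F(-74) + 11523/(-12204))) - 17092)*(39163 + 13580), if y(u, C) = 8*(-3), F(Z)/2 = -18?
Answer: -303452806870/339 ≈ -8.9514e+8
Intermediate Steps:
F(Z) = -36 (F(Z) = 2*(-18) = -36)
y(u, C) = -24
((y(-143, -154) - (5159/F(-74) + 11523/(-12204))) - 17092)*(39163 + 13580) = ((-24 - (5159/(-36) + 11523/(-12204))) - 17092)*(39163 + 13580) = ((-24 - (5159*(-1/36) + 11523*(-1/12204))) - 17092)*52743 = ((-24 - (-5159/36 - 3841/4068)) - 17092)*52743 = ((-24 - 1*(-146702/1017)) - 17092)*52743 = ((-24 + 146702/1017) - 17092)*52743 = (122294/1017 - 17092)*52743 = -17260270/1017*52743 = -303452806870/339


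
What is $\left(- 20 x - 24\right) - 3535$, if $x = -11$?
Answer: $-3339$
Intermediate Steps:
$\left(- 20 x - 24\right) - 3535 = \left(\left(-20\right) \left(-11\right) - 24\right) - 3535 = \left(220 - 24\right) - 3535 = 196 - 3535 = -3339$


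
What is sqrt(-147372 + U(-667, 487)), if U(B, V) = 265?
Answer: I*sqrt(147107) ≈ 383.55*I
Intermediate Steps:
sqrt(-147372 + U(-667, 487)) = sqrt(-147372 + 265) = sqrt(-147107) = I*sqrt(147107)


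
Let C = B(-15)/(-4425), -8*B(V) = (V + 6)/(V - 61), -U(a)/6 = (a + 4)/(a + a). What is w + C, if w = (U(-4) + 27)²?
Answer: 653767203/896800 ≈ 729.00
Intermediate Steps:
U(a) = -3*(4 + a)/a (U(a) = -6*(a + 4)/(a + a) = -6*(4 + a)/(2*a) = -6*(4 + a)*1/(2*a) = -3*(4 + a)/a)
B(V) = -(6 + V)/(8*(-61 + V)) (B(V) = -(V + 6)/(8*(V - 61)) = -(6 + V)/(8*(-61 + V)))
C = 3/896800 (C = ((-6 - 1*(-15))/(8*(-61 - 15)))/(-4425) = ((⅛)*(-6 + 15)/(-76))*(-1/4425) = ((⅛)*(-1/76)*9)*(-1/4425) = -9/608*(-1/4425) = 3/896800 ≈ 3.3452e-6)
w = 729 (w = ((-3 - 12/(-4)) + 27)² = ((-3 - 12*(-¼)) + 27)² = ((-3 + 3) + 27)² = (0 + 27)² = 27² = 729)
w + C = 729 + 3/896800 = 653767203/896800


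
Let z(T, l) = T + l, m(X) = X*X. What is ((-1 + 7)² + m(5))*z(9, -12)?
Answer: -183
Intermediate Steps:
m(X) = X²
((-1 + 7)² + m(5))*z(9, -12) = ((-1 + 7)² + 5²)*(9 - 12) = (6² + 25)*(-3) = (36 + 25)*(-3) = 61*(-3) = -183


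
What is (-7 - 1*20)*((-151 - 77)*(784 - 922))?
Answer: -849528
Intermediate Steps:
(-7 - 1*20)*((-151 - 77)*(784 - 922)) = (-7 - 20)*(-228*(-138)) = -27*31464 = -849528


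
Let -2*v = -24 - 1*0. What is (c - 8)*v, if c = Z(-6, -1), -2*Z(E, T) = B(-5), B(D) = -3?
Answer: -78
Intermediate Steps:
Z(E, T) = 3/2 (Z(E, T) = -1/2*(-3) = 3/2)
c = 3/2 ≈ 1.5000
v = 12 (v = -(-24 - 1*0)/2 = -(-24 + 0)/2 = -1/2*(-24) = 12)
(c - 8)*v = (3/2 - 8)*12 = -13/2*12 = -78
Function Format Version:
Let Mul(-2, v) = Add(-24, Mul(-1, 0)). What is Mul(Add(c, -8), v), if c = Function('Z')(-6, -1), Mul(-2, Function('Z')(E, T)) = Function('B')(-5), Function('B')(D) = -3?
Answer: -78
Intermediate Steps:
Function('Z')(E, T) = Rational(3, 2) (Function('Z')(E, T) = Mul(Rational(-1, 2), -3) = Rational(3, 2))
c = Rational(3, 2) ≈ 1.5000
v = 12 (v = Mul(Rational(-1, 2), Add(-24, Mul(-1, 0))) = Mul(Rational(-1, 2), Add(-24, 0)) = Mul(Rational(-1, 2), -24) = 12)
Mul(Add(c, -8), v) = Mul(Add(Rational(3, 2), -8), 12) = Mul(Rational(-13, 2), 12) = -78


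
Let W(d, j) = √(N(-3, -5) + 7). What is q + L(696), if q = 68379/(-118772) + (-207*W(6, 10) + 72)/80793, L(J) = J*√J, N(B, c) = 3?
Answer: -26647309/46357228 + 1392*√174 - 23*√10/8977 ≈ 18361.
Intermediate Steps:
W(d, j) = √10 (W(d, j) = √(3 + 7) = √10)
L(J) = J^(3/2)
q = -26647309/46357228 - 23*√10/8977 (q = 68379/(-118772) + (-207*√10 + 72)/80793 = 68379*(-1/118772) + (72 - 207*√10)*(1/80793) = -2973/5164 + (8/8977 - 23*√10/8977) = -26647309/46357228 - 23*√10/8977 ≈ -0.58293)
q + L(696) = (-26647309/46357228 - 23*√10/8977) + 696^(3/2) = (-26647309/46357228 - 23*√10/8977) + 1392*√174 = -26647309/46357228 + 1392*√174 - 23*√10/8977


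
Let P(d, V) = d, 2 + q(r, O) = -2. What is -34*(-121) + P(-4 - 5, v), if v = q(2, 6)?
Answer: 4105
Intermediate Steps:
q(r, O) = -4 (q(r, O) = -2 - 2 = -4)
v = -4
-34*(-121) + P(-4 - 5, v) = -34*(-121) + (-4 - 5) = 4114 - 9 = 4105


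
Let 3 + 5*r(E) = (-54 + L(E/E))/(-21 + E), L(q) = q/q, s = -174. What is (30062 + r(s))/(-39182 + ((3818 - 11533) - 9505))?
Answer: -14654959/27495975 ≈ -0.53299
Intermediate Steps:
L(q) = 1
r(E) = -⅗ - 53/(5*(-21 + E)) (r(E) = -⅗ + ((-54 + 1)/(-21 + E))/5 = -⅗ + (-53/(-21 + E))/5 = -⅗ - 53/(5*(-21 + E)))
(30062 + r(s))/(-39182 + ((3818 - 11533) - 9505)) = (30062 + (10 - 3*(-174))/(5*(-21 - 174)))/(-39182 + ((3818 - 11533) - 9505)) = (30062 + (⅕)*(10 + 522)/(-195))/(-39182 + (-7715 - 9505)) = (30062 + (⅕)*(-1/195)*532)/(-39182 - 17220) = (30062 - 532/975)/(-56402) = (29309918/975)*(-1/56402) = -14654959/27495975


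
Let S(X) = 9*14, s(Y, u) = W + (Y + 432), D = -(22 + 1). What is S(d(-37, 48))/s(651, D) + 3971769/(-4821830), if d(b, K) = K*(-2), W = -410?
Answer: -2065449957/3245091590 ≈ -0.63648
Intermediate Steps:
d(b, K) = -2*K
D = -23 (D = -1*23 = -23)
s(Y, u) = 22 + Y (s(Y, u) = -410 + (Y + 432) = -410 + (432 + Y) = 22 + Y)
S(X) = 126
S(d(-37, 48))/s(651, D) + 3971769/(-4821830) = 126/(22 + 651) + 3971769/(-4821830) = 126/673 + 3971769*(-1/4821830) = 126*(1/673) - 3971769/4821830 = 126/673 - 3971769/4821830 = -2065449957/3245091590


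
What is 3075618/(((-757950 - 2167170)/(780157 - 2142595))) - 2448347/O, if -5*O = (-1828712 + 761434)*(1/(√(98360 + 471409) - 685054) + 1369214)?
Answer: 14904400784907935557453194052868953571993/10404208949056063096836632424376240 - 12241735*√569769/939008027893146488884172601478 ≈ 1.4325e+6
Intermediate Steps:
O = 1461331979492/5 + 1067278/(5*(-685054 + √569769)) (O = -(-1828712 + 761434)*(1/(√(98360 + 471409) - 685054) + 1369214)/5 = -(-1067278)*(1/(√569769 - 685054) + 1369214)/5 = -(-1067278)*(1/(-685054 + √569769) + 1369214)/5 = -(-1067278)*(1369214 + 1/(-685054 + √569769))/5 = -(-1461331979492 - 1067278/(-685054 + √569769))/5 = 1461331979492/5 + 1067278/(5*(-685054 + √569769)) ≈ 2.9227e+11)
3075618/(((-757950 - 2167170)/(780157 - 2142595))) - 2448347/O = 3075618/(((-757950 - 2167170)/(780157 - 2142595))) - 2448347/(3075339816393851139544/10522385945 - 4786*√569769/10522385945) = 3075618/((-2925120/(-1362438))) - 2448347/(3075339816393851139544/10522385945 - 4786*√569769/10522385945) = 3075618/((-2925120*(-1/1362438))) - 2448347/(3075339816393851139544/10522385945 - 4786*√569769/10522385945) = 3075618/(44320/20643) - 2448347/(3075339816393851139544/10522385945 - 4786*√569769/10522385945) = 3075618*(20643/44320) - 2448347/(3075339816393851139544/10522385945 - 4786*√569769/10522385945) = 31744991187/22160 - 2448347/(3075339816393851139544/10522385945 - 4786*√569769/10522385945)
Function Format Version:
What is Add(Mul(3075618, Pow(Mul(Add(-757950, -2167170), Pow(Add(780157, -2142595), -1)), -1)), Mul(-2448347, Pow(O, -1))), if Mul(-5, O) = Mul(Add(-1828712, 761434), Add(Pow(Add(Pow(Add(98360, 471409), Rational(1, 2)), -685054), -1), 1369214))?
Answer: Add(Rational(14904400784907935557453194052868953571993, 10404208949056063096836632424376240), Mul(Rational(-12241735, 939008027893146488884172601478), Pow(569769, Rational(1, 2)))) ≈ 1.4325e+6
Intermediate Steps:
O = Add(Rational(1461331979492, 5), Mul(Rational(1067278, 5), Pow(Add(-685054, Pow(569769, Rational(1, 2))), -1))) (O = Mul(Rational(-1, 5), Mul(Add(-1828712, 761434), Add(Pow(Add(Pow(Add(98360, 471409), Rational(1, 2)), -685054), -1), 1369214))) = Mul(Rational(-1, 5), Mul(-1067278, Add(Pow(Add(Pow(569769, Rational(1, 2)), -685054), -1), 1369214))) = Mul(Rational(-1, 5), Mul(-1067278, Add(Pow(Add(-685054, Pow(569769, Rational(1, 2))), -1), 1369214))) = Mul(Rational(-1, 5), Mul(-1067278, Add(1369214, Pow(Add(-685054, Pow(569769, Rational(1, 2))), -1)))) = Mul(Rational(-1, 5), Add(-1461331979492, Mul(-1067278, Pow(Add(-685054, Pow(569769, Rational(1, 2))), -1)))) = Add(Rational(1461331979492, 5), Mul(Rational(1067278, 5), Pow(Add(-685054, Pow(569769, Rational(1, 2))), -1))) ≈ 2.9227e+11)
Add(Mul(3075618, Pow(Mul(Add(-757950, -2167170), Pow(Add(780157, -2142595), -1)), -1)), Mul(-2448347, Pow(O, -1))) = Add(Mul(3075618, Pow(Mul(Add(-757950, -2167170), Pow(Add(780157, -2142595), -1)), -1)), Mul(-2448347, Pow(Add(Rational(3075339816393851139544, 10522385945), Mul(Rational(-4786, 10522385945), Pow(569769, Rational(1, 2)))), -1))) = Add(Mul(3075618, Pow(Mul(-2925120, Pow(-1362438, -1)), -1)), Mul(-2448347, Pow(Add(Rational(3075339816393851139544, 10522385945), Mul(Rational(-4786, 10522385945), Pow(569769, Rational(1, 2)))), -1))) = Add(Mul(3075618, Pow(Mul(-2925120, Rational(-1, 1362438)), -1)), Mul(-2448347, Pow(Add(Rational(3075339816393851139544, 10522385945), Mul(Rational(-4786, 10522385945), Pow(569769, Rational(1, 2)))), -1))) = Add(Mul(3075618, Pow(Rational(44320, 20643), -1)), Mul(-2448347, Pow(Add(Rational(3075339816393851139544, 10522385945), Mul(Rational(-4786, 10522385945), Pow(569769, Rational(1, 2)))), -1))) = Add(Mul(3075618, Rational(20643, 44320)), Mul(-2448347, Pow(Add(Rational(3075339816393851139544, 10522385945), Mul(Rational(-4786, 10522385945), Pow(569769, Rational(1, 2)))), -1))) = Add(Rational(31744991187, 22160), Mul(-2448347, Pow(Add(Rational(3075339816393851139544, 10522385945), Mul(Rational(-4786, 10522385945), Pow(569769, Rational(1, 2)))), -1)))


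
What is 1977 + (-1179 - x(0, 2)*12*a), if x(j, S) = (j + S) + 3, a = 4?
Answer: 558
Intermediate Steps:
x(j, S) = 3 + S + j (x(j, S) = (S + j) + 3 = 3 + S + j)
1977 + (-1179 - x(0, 2)*12*a) = 1977 + (-1179 - (3 + 2 + 0)*12*4) = 1977 + (-1179 - 5*12*4) = 1977 + (-1179 - 60*4) = 1977 + (-1179 - 1*240) = 1977 + (-1179 - 240) = 1977 - 1419 = 558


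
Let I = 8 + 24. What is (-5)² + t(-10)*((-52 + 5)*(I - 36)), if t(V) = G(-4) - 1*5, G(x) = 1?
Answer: -727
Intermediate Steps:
I = 32
t(V) = -4 (t(V) = 1 - 1*5 = 1 - 5 = -4)
(-5)² + t(-10)*((-52 + 5)*(I - 36)) = (-5)² - 4*(-52 + 5)*(32 - 36) = 25 - (-188)*(-4) = 25 - 4*188 = 25 - 752 = -727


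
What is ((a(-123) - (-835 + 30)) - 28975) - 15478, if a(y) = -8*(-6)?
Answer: -43600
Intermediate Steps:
a(y) = 48
((a(-123) - (-835 + 30)) - 28975) - 15478 = ((48 - (-835 + 30)) - 28975) - 15478 = ((48 - 1*(-805)) - 28975) - 15478 = ((48 + 805) - 28975) - 15478 = (853 - 28975) - 15478 = -28122 - 15478 = -43600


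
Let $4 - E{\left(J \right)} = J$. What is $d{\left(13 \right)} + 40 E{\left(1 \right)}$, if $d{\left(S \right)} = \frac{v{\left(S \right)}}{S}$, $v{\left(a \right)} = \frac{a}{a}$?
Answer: $\frac{1561}{13} \approx 120.08$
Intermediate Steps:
$E{\left(J \right)} = 4 - J$
$v{\left(a \right)} = 1$
$d{\left(S \right)} = \frac{1}{S}$ ($d{\left(S \right)} = 1 \frac{1}{S} = \frac{1}{S}$)
$d{\left(13 \right)} + 40 E{\left(1 \right)} = \frac{1}{13} + 40 \left(4 - 1\right) = \frac{1}{13} + 40 \cdot 3 = \frac{1}{13} + 120 = \frac{1561}{13}$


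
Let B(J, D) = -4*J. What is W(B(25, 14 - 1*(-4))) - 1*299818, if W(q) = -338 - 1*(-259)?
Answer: -299897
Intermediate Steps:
W(q) = -79 (W(q) = -338 + 259 = -79)
W(B(25, 14 - 1*(-4))) - 1*299818 = -79 - 1*299818 = -79 - 299818 = -299897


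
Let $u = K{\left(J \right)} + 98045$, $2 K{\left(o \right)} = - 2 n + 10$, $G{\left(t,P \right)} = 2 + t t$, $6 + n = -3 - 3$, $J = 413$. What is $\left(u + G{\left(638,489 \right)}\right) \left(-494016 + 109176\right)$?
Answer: $-194385762720$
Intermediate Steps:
$n = -12$ ($n = -6 - 6 = -12$)
$G{\left(t,P \right)} = 2 + t^{2}$
$K{\left(o \right)} = 17$ ($K{\left(o \right)} = \frac{\left(-2\right) \left(-12\right) + 10}{2} = \frac{24 + 10}{2} = \frac{1}{2} \cdot 34 = 17$)
$u = 98062$ ($u = 17 + 98045 = 98062$)
$\left(u + G{\left(638,489 \right)}\right) \left(-494016 + 109176\right) = \left(98062 + \left(2 + 638^{2}\right)\right) \left(-494016 + 109176\right) = \left(98062 + \left(2 + 407044\right)\right) \left(-384840\right) = \left(98062 + 407046\right) \left(-384840\right) = 505108 \left(-384840\right) = -194385762720$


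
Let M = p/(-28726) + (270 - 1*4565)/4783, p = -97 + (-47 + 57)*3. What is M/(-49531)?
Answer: 123057709/6805383961198 ≈ 1.8082e-5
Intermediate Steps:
p = -67 (p = -97 + 10*3 = -97 + 30 = -67)
M = -123057709/137396458 (M = -67/(-28726) + (270 - 1*4565)/4783 = -67*(-1/28726) + (270 - 4565)*(1/4783) = 67/28726 - 4295*1/4783 = 67/28726 - 4295/4783 = -123057709/137396458 ≈ -0.89564)
M/(-49531) = -123057709/137396458/(-49531) = -123057709/137396458*(-1/49531) = 123057709/6805383961198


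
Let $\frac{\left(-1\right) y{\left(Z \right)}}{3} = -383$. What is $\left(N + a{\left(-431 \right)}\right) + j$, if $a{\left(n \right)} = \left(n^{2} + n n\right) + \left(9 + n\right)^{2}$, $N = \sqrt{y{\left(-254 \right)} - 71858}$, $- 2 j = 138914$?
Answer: $480149 + i \sqrt{70709} \approx 4.8015 \cdot 10^{5} + 265.91 i$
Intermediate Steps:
$j = -69457$ ($j = \left(- \frac{1}{2}\right) 138914 = -69457$)
$y{\left(Z \right)} = 1149$ ($y{\left(Z \right)} = \left(-3\right) \left(-383\right) = 1149$)
$N = i \sqrt{70709}$ ($N = \sqrt{1149 - 71858} = \sqrt{-70709} = i \sqrt{70709} \approx 265.91 i$)
$a{\left(n \right)} = \left(9 + n\right)^{2} + 2 n^{2}$ ($a{\left(n \right)} = \left(n^{2} + n^{2}\right) + \left(9 + n\right)^{2} = 2 n^{2} + \left(9 + n\right)^{2} = \left(9 + n\right)^{2} + 2 n^{2}$)
$\left(N + a{\left(-431 \right)}\right) + j = \left(i \sqrt{70709} + \left(\left(9 - 431\right)^{2} + 2 \left(-431\right)^{2}\right)\right) - 69457 = \left(i \sqrt{70709} + \left(\left(-422\right)^{2} + 2 \cdot 185761\right)\right) - 69457 = \left(i \sqrt{70709} + \left(178084 + 371522\right)\right) - 69457 = \left(i \sqrt{70709} + 549606\right) - 69457 = \left(549606 + i \sqrt{70709}\right) - 69457 = 480149 + i \sqrt{70709}$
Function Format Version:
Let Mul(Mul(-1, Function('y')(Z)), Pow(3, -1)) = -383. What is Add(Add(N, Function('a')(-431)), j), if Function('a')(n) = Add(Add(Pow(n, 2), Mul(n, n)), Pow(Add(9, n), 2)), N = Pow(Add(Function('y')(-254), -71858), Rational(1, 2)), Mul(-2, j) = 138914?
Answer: Add(480149, Mul(I, Pow(70709, Rational(1, 2)))) ≈ Add(4.8015e+5, Mul(265.91, I))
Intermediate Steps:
j = -69457 (j = Mul(Rational(-1, 2), 138914) = -69457)
Function('y')(Z) = 1149 (Function('y')(Z) = Mul(-3, -383) = 1149)
N = Mul(I, Pow(70709, Rational(1, 2))) (N = Pow(Add(1149, -71858), Rational(1, 2)) = Pow(-70709, Rational(1, 2)) = Mul(I, Pow(70709, Rational(1, 2))) ≈ Mul(265.91, I))
Function('a')(n) = Add(Pow(Add(9, n), 2), Mul(2, Pow(n, 2))) (Function('a')(n) = Add(Add(Pow(n, 2), Pow(n, 2)), Pow(Add(9, n), 2)) = Add(Mul(2, Pow(n, 2)), Pow(Add(9, n), 2)) = Add(Pow(Add(9, n), 2), Mul(2, Pow(n, 2))))
Add(Add(N, Function('a')(-431)), j) = Add(Add(Mul(I, Pow(70709, Rational(1, 2))), Add(Pow(Add(9, -431), 2), Mul(2, Pow(-431, 2)))), -69457) = Add(Add(Mul(I, Pow(70709, Rational(1, 2))), Add(Pow(-422, 2), Mul(2, 185761))), -69457) = Add(Add(Mul(I, Pow(70709, Rational(1, 2))), Add(178084, 371522)), -69457) = Add(Add(Mul(I, Pow(70709, Rational(1, 2))), 549606), -69457) = Add(Add(549606, Mul(I, Pow(70709, Rational(1, 2)))), -69457) = Add(480149, Mul(I, Pow(70709, Rational(1, 2))))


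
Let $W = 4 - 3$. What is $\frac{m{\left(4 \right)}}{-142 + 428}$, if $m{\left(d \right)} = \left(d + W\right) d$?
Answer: $\frac{10}{143} \approx 0.06993$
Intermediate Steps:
$W = 1$ ($W = 4 - 3 = 1$)
$m{\left(d \right)} = d \left(1 + d\right)$ ($m{\left(d \right)} = \left(d + 1\right) d = \left(1 + d\right) d = d \left(1 + d\right)$)
$\frac{m{\left(4 \right)}}{-142 + 428} = \frac{4 \left(1 + 4\right)}{-142 + 428} = \frac{4 \cdot 5}{286} = \frac{1}{286} \cdot 20 = \frac{10}{143}$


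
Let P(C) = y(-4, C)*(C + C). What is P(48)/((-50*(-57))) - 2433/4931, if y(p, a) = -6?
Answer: -1629051/2342225 ≈ -0.69551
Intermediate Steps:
P(C) = -12*C (P(C) = -6*(C + C) = -12*C)
P(48)/((-50*(-57))) - 2433/4931 = (-12*48)/((-50*(-57))) - 2433/4931 = -576/2850 - 2433*1/4931 = -576*1/2850 - 2433/4931 = -96/475 - 2433/4931 = -1629051/2342225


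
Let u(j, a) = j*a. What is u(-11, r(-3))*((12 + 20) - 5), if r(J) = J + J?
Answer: 1782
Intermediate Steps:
r(J) = 2*J
u(j, a) = a*j
u(-11, r(-3))*((12 + 20) - 5) = ((2*(-3))*(-11))*((12 + 20) - 5) = (-6*(-11))*(32 - 5) = 66*27 = 1782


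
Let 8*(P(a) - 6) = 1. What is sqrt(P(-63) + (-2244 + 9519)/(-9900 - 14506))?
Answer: sqrt(13883279882)/48812 ≈ 2.4139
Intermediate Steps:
P(a) = 49/8 (P(a) = 6 + (1/8)*1 = 6 + 1/8 = 49/8)
sqrt(P(-63) + (-2244 + 9519)/(-9900 - 14506)) = sqrt(49/8 + (-2244 + 9519)/(-9900 - 14506)) = sqrt(49/8 + 7275/(-24406)) = sqrt(49/8 + 7275*(-1/24406)) = sqrt(49/8 - 7275/24406) = sqrt(568847/97624) = sqrt(13883279882)/48812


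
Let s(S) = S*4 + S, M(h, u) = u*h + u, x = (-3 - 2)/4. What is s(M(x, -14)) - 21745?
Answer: -43455/2 ≈ -21728.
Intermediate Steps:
x = -5/4 (x = (1/4)*(-5) = -5/4 ≈ -1.2500)
M(h, u) = u + h*u (M(h, u) = h*u + u = u + h*u)
s(S) = 5*S (s(S) = 4*S + S = 5*S)
s(M(x, -14)) - 21745 = 5*(-14*(1 - 5/4)) - 21745 = 5*(-14*(-1/4)) - 21745 = 5*(7/2) - 21745 = 35/2 - 21745 = -43455/2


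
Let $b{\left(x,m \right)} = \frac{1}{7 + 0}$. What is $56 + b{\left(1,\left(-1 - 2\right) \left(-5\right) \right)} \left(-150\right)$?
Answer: $\frac{242}{7} \approx 34.571$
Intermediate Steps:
$b{\left(x,m \right)} = \frac{1}{7}$
$56 + b{\left(1,\left(-1 - 2\right) \left(-5\right) \right)} \left(-150\right) = 56 + \frac{1}{7} \left(-150\right) = 56 - \frac{150}{7} = \frac{242}{7}$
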